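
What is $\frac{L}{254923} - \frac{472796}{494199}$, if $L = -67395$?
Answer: $- \frac{153833116313}{125982691677} \approx -1.2211$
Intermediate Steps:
$\frac{L}{254923} - \frac{472796}{494199} = - \frac{67395}{254923} - \frac{472796}{494199} = - \frac{153833116313}{125982691677}$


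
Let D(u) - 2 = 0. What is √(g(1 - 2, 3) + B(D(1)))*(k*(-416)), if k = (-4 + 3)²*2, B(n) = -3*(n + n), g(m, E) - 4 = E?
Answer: -832*I*√5 ≈ -1860.4*I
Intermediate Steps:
g(m, E) = 4 + E
D(u) = 2 (D(u) = 2 + 0 = 2)
B(n) = -6*n
k = 2 (k = (-1)²*2 = 1*2 = 2)
√(g(1 - 2, 3) + B(D(1)))*(k*(-416)) = √((4 + 3) - 6*2)*(2*(-416)) = √(7 - 12)*(-832) = √(-5)*(-832) = (I*√5)*(-832) = -832*I*√5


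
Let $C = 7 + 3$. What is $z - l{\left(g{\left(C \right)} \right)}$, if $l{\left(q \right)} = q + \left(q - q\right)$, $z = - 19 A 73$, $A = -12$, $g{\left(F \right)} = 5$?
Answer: $16639$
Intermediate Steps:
$C = 10$
$z = 16644$ ($z = \left(-19\right) \left(-12\right) 73 = 228 \cdot 73 = 16644$)
$l{\left(q \right)} = q$ ($l{\left(q \right)} = q + 0 = q$)
$z - l{\left(g{\left(C \right)} \right)} = 16644 - 5 = 16639$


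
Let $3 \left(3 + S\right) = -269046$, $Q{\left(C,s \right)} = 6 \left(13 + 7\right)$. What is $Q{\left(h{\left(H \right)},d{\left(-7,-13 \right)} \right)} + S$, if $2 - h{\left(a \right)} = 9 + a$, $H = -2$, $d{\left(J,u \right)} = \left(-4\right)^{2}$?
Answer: $-89565$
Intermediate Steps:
$d{\left(J,u \right)} = 16$
$h{\left(a \right)} = -7 - a$ ($h{\left(a \right)} = 2 - \left(9 + a\right) = -7 - a$)
$Q{\left(C,s \right)} = 120$ ($Q{\left(C,s \right)} = 6 \cdot 20 = 120$)
$S = -89685$ ($S = -3 + \frac{1}{3} \left(-269046\right) = -3 - 89682 = -89685$)
$Q{\left(h{\left(H \right)},d{\left(-7,-13 \right)} \right)} + S = 120 - 89685 = -89565$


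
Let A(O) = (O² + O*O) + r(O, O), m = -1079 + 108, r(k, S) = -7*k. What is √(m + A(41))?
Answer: 2*√526 ≈ 45.869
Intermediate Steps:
m = -971
A(O) = -7*O + 2*O² (A(O) = (O² + O*O) - 7*O = (O² + O²) - 7*O = 2*O² - 7*O = -7*O + 2*O²)
√(m + A(41)) = √(-971 + 41*(-7 + 2*41)) = √(-971 + 41*(-7 + 82)) = √(-971 + 41*75) = √(-971 + 3075) = √2104 = 2*√526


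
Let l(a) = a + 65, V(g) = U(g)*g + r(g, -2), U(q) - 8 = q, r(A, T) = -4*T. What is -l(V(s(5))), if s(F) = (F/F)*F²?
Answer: -898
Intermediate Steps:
U(q) = 8 + q
s(F) = F² (s(F) = 1*F² = F²)
V(g) = 8 + g*(8 + g) (V(g) = (8 + g)*g - 4*(-2) = g*(8 + g) + 8 = 8 + g*(8 + g))
l(a) = 65 + a
-l(V(s(5))) = -(65 + (8 + 5²*(8 + 5²))) = -(65 + (8 + 25*(8 + 25))) = -(65 + (8 + 25*33)) = -(65 + (8 + 825)) = -(65 + 833) = -1*898 = -898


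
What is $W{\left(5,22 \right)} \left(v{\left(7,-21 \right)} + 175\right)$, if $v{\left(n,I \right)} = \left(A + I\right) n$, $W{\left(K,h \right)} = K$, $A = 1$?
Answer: $175$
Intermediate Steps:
$v{\left(n,I \right)} = n \left(1 + I\right)$ ($v{\left(n,I \right)} = \left(1 + I\right) n = n \left(1 + I\right)$)
$W{\left(5,22 \right)} \left(v{\left(7,-21 \right)} + 175\right) = 5 \left(7 \left(1 - 21\right) + 175\right) = 5 \left(7 \left(-20\right) + 175\right) = 5 \left(-140 + 175\right) = 5 \cdot 35 = 175$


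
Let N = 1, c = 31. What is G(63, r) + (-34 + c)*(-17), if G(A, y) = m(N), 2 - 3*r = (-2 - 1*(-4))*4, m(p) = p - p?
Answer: 51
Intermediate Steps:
m(p) = 0
r = -2 (r = ⅔ - (-2 - 1*(-4))*4/3 = ⅔ - (-2 + 4)*4/3 = ⅔ - 2*4/3 = ⅔ - ⅓*8 = ⅔ - 8/3 = -2)
G(A, y) = 0
G(63, r) + (-34 + c)*(-17) = 0 + (-34 + 31)*(-17) = 0 - 3*(-17) = 0 + 51 = 51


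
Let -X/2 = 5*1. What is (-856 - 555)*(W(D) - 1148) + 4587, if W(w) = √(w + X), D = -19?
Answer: 1624415 - 1411*I*√29 ≈ 1.6244e+6 - 7598.5*I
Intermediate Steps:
X = -10 ≈ -10.000
W(w) = √(-10 + w) (W(w) = √(w - 10) = √(-10 + w))
(-856 - 555)*(W(D) - 1148) + 4587 = (-856 - 555)*(√(-10 - 19) - 1148) + 4587 = -1411*(√(-29) - 1148) + 4587 = -1411*(I*√29 - 1148) + 4587 = -1411*(-1148 + I*√29) + 4587 = (1619828 - 1411*I*√29) + 4587 = 1624415 - 1411*I*√29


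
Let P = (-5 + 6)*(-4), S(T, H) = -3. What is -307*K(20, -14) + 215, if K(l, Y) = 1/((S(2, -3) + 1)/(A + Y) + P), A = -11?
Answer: 28745/98 ≈ 293.32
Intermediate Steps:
P = -4 (P = 1*(-4) = -4)
K(l, Y) = 1/(-4 - 2/(-11 + Y)) (K(l, Y) = 1/((-3 + 1)/(-11 + Y) - 4) = 1/(-2/(-11 + Y) - 4) = 1/(-4 - 2/(-11 + Y)))
-307*K(20, -14) + 215 = -307*(11 - 1*(-14))/(2*(-21 + 2*(-14))) + 215 = -307*(11 + 14)/(2*(-21 - 28)) + 215 = -307*25/(2*(-49)) + 215 = -307*(-1)*25/(2*49) + 215 = -307*(-25/98) + 215 = 7675/98 + 215 = 28745/98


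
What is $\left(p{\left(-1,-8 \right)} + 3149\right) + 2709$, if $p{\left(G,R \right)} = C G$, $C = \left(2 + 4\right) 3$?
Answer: $5840$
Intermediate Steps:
$C = 18$ ($C = 6 \cdot 3 = 18$)
$p{\left(G,R \right)} = 18 G$
$\left(p{\left(-1,-8 \right)} + 3149\right) + 2709 = \left(18 \left(-1\right) + 3149\right) + 2709 = \left(-18 + 3149\right) + 2709 = 3131 + 2709 = 5840$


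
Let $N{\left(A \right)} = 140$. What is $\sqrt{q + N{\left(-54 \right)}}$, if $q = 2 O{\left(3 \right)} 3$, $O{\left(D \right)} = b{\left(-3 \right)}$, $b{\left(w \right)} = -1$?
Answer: $\sqrt{134} \approx 11.576$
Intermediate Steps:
$O{\left(D \right)} = -1$
$q = -6$ ($q = 2 \left(-1\right) 3 = \left(-2\right) 3 = -6$)
$\sqrt{q + N{\left(-54 \right)}} = \sqrt{-6 + 140} = \sqrt{134}$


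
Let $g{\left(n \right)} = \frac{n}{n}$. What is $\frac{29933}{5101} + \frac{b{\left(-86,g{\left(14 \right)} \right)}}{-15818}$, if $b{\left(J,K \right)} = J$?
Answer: $\frac{236959440}{40343809} \approx 5.8735$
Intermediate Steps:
$g{\left(n \right)} = 1$
$\frac{29933}{5101} + \frac{b{\left(-86,g{\left(14 \right)} \right)}}{-15818} = \frac{29933}{5101} - \frac{86}{-15818} = 29933 \cdot \frac{1}{5101} - - \frac{43}{7909} = \frac{29933}{5101} + \frac{43}{7909} = \frac{236959440}{40343809}$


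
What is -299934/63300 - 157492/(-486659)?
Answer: -22666056151/5134252450 ≈ -4.4147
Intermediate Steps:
-299934/63300 - 157492/(-486659) = -299934*1/63300 - 157492*(-1/486659) = -49989/10550 + 157492/486659 = -22666056151/5134252450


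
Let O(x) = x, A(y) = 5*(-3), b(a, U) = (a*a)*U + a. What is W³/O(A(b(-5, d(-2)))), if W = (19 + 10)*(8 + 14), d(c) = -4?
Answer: -259694072/15 ≈ -1.7313e+7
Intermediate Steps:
b(a, U) = a + U*a² (b(a, U) = a²*U + a = U*a² + a = a + U*a²)
A(y) = -15
W = 638 (W = 29*22 = 638)
W³/O(A(b(-5, d(-2)))) = 638³/(-15) = 259694072*(-1/15) = -259694072/15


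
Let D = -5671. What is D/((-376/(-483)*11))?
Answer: -2739093/4136 ≈ -662.26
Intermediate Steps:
D/((-376/(-483)*11)) = -5671/(-376/(-483)*11) = -5671/(-376*(-1/483)*11) = -5671/((376/483)*11) = -5671/4136/483 = -5671*483/4136 = -2739093/4136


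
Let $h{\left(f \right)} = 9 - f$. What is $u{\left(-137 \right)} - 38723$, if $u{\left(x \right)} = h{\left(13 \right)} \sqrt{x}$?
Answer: $-38723 - 4 i \sqrt{137} \approx -38723.0 - 46.819 i$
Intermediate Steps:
$u{\left(x \right)} = - 4 \sqrt{x}$ ($u{\left(x \right)} = \left(9 - 13\right) \sqrt{x} = - 4 \sqrt{x}$)
$u{\left(-137 \right)} - 38723 = - 4 \sqrt{-137} - 38723 = - 4 i \sqrt{137} - 38723 = -38723 - 4 i \sqrt{137}$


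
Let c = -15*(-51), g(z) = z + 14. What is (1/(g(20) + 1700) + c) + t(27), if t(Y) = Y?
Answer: 1373329/1734 ≈ 792.00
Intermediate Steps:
g(z) = 14 + z
c = 765
(1/(g(20) + 1700) + c) + t(27) = (1/((14 + 20) + 1700) + 765) + 27 = (1/(34 + 1700) + 765) + 27 = (1/1734 + 765) + 27 = 1326511/1734 + 27 = 1373329/1734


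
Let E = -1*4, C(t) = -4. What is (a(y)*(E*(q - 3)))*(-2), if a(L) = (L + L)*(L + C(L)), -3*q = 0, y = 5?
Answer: -240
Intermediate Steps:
q = 0 (q = -⅓*0 = 0)
E = -4
a(L) = 2*L*(-4 + L) (a(L) = (L + L)*(L - 4) = (2*L)*(-4 + L) = 2*L*(-4 + L))
(a(y)*(E*(q - 3)))*(-2) = ((2*5*(-4 + 5))*(-4*(0 - 3)))*(-2) = ((2*5*1)*(-4*(-3)))*(-2) = (10*12)*(-2) = 120*(-2) = -240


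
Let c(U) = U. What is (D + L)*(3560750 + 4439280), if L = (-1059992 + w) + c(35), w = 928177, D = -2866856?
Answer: -23989177959080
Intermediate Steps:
L = -131780 (L = (-1059992 + 928177) + 35 = -131815 + 35 = -131780)
(D + L)*(3560750 + 4439280) = (-2866856 - 131780)*(3560750 + 4439280) = -2998636*8000030 = -23989177959080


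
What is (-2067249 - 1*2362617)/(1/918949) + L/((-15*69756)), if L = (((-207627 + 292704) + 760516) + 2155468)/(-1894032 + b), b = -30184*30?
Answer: -1703512503490081817327437/418469034240 ≈ -4.0708e+12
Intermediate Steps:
b = -905520
L = -428723/399936 (L = (((-207627 + 292704) + 760516) + 2155468)/(-1894032 - 905520) = ((85077 + 760516) + 2155468)/(-2799552) = (845593 + 2155468)*(-1/2799552) = 3001061*(-1/2799552) = -428723/399936 ≈ -1.0720)
(-2067249 - 1*2362617)/(1/918949) + L/((-15*69756)) = (-2067249 - 1*2362617)/(1/918949) - 428723/(399936*((-15*69756))) = (-2067249 - 2362617)/(1/918949) - 428723/399936/(-1046340) = -4429866*918949 - 428723/399936*(-1/1046340) = -4070820930834 + 428723/418469034240 = -1703512503490081817327437/418469034240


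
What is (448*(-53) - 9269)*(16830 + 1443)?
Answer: -603246549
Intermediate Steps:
(448*(-53) - 9269)*(16830 + 1443) = (-23744 - 9269)*18273 = -33013*18273 = -603246549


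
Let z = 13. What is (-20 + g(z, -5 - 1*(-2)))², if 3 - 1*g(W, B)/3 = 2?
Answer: 289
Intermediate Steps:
g(W, B) = 3 (g(W, B) = 9 - 3*2 = 9 - 6 = 3)
(-20 + g(z, -5 - 1*(-2)))² = (-20 + 3)² = (-17)² = 289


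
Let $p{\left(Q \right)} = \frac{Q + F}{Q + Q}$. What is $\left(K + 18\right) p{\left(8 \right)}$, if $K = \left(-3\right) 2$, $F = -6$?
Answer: $\frac{3}{2} \approx 1.5$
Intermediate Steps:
$K = -6$
$p{\left(Q \right)} = \frac{-6 + Q}{2 Q}$ ($p{\left(Q \right)} = \frac{Q - 6}{Q + Q} = \frac{-6 + Q}{2 Q}$)
$\left(K + 18\right) p{\left(8 \right)} = \left(-6 + 18\right) \frac{-6 + 8}{2 \cdot 8} = 12 \cdot \frac{1}{2} \cdot \frac{1}{8} \cdot 2 = 12 \cdot \frac{1}{8} = \frac{3}{2}$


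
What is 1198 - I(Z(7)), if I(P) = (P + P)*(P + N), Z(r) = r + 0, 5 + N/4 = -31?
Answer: 3116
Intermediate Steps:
N = -144 (N = -20 + 4*(-31) = -20 - 124 = -144)
Z(r) = r
I(P) = 2*P*(-144 + P) (I(P) = (P + P)*(P - 144) = (2*P)*(-144 + P) = 2*P*(-144 + P))
1198 - I(Z(7)) = 1198 - 2*7*(-144 + 7) = 1198 - 2*7*(-137) = 1198 - 1*(-1918) = 1198 + 1918 = 3116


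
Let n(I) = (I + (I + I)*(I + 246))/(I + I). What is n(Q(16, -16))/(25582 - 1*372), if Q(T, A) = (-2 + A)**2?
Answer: 1141/50420 ≈ 0.022630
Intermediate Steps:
n(I) = (I + 2*I*(246 + I))/(2*I) (n(I) = (I + (2*I)*(246 + I))/((2*I)) = (I + 2*I*(246 + I))*(1/(2*I)) = (I + 2*I*(246 + I))/(2*I))
n(Q(16, -16))/(25582 - 1*372) = (493/2 + (-2 - 16)**2)/(25582 - 1*372) = (493/2 + (-18)**2)/(25582 - 372) = (493/2 + 324)/25210 = (1141/2)*(1/25210) = 1141/50420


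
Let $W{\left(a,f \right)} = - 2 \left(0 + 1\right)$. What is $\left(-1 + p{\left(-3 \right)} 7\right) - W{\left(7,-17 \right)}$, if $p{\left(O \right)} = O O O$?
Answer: $-188$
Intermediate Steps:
$W{\left(a,f \right)} = -2$ ($W{\left(a,f \right)} = \left(-2\right) 1 = -2$)
$p{\left(O \right)} = O^{3}$ ($p{\left(O \right)} = O^{2} O = O^{3}$)
$\left(-1 + p{\left(-3 \right)} 7\right) - W{\left(7,-17 \right)} = \left(-1 + \left(-3\right)^{3} \cdot 7\right) - -2 = \left(-1 - 189\right) + 2 = -190 + 2 = -188$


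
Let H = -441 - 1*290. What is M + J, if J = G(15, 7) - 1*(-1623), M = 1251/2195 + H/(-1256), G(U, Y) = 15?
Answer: 4519010761/2756920 ≈ 1639.2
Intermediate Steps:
H = -731 (H = -441 - 290 = -731)
M = 3175801/2756920 (M = 1251/2195 - 731/(-1256) = 1251*(1/2195) - 731*(-1/1256) = 1251/2195 + 731/1256 = 3175801/2756920 ≈ 1.1519)
J = 1638 (J = 15 - 1*(-1623) = 15 + 1623 = 1638)
M + J = 3175801/2756920 + 1638 = 4519010761/2756920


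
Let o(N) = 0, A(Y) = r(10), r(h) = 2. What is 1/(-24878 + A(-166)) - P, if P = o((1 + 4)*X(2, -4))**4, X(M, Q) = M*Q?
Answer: -1/24876 ≈ -4.0199e-5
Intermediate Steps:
A(Y) = 2
P = 0 (P = 0**4 = 0)
1/(-24878 + A(-166)) - P = 1/(-24878 + 2) - 1*0 = 1/(-24876) + 0 = -1/24876 + 0 = -1/24876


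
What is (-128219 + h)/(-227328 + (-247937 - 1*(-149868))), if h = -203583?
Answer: 331802/325397 ≈ 1.0197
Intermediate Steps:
(-128219 + h)/(-227328 + (-247937 - 1*(-149868))) = (-128219 - 203583)/(-227328 + (-247937 - 1*(-149868))) = -331802/(-227328 + (-247937 + 149868)) = -331802/(-227328 - 98069) = -331802/(-325397) = -331802*(-1/325397) = 331802/325397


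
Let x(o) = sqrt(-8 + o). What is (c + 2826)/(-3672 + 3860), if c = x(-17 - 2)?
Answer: 1413/94 + 3*I*sqrt(3)/188 ≈ 15.032 + 0.027639*I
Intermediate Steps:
c = 3*I*sqrt(3) (c = sqrt(-8 + (-17 - 2)) = sqrt(-8 - 19) = sqrt(-27) = 3*I*sqrt(3) ≈ 5.1962*I)
(c + 2826)/(-3672 + 3860) = (3*I*sqrt(3) + 2826)/(-3672 + 3860) = (2826 + 3*I*sqrt(3))/188 = (2826 + 3*I*sqrt(3))*(1/188) = 1413/94 + 3*I*sqrt(3)/188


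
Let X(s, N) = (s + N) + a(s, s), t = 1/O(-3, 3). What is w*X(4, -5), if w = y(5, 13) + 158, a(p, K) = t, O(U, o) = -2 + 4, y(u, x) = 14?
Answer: -86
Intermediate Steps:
O(U, o) = 2
t = ½ (t = 1/2 = ½ ≈ 0.50000)
a(p, K) = ½
w = 172 (w = 14 + 158 = 172)
X(s, N) = ½ + N + s (X(s, N) = (s + N) + ½ = (N + s) + ½ = ½ + N + s)
w*X(4, -5) = 172*(½ - 5 + 4) = 172*(-½) = -86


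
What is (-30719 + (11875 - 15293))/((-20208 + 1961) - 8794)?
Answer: 34137/27041 ≈ 1.2624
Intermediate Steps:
(-30719 + (11875 - 15293))/((-20208 + 1961) - 8794) = (-30719 - 3418)/(-18247 - 8794) = -34137/(-27041) = -34137*(-1/27041) = 34137/27041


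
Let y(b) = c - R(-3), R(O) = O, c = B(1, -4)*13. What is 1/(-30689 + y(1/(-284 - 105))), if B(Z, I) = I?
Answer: -1/30738 ≈ -3.2533e-5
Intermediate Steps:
c = -52 (c = -4*13 = -52)
y(b) = -49 (y(b) = -52 - 1*(-3) = -52 + 3 = -49)
1/(-30689 + y(1/(-284 - 105))) = 1/(-30689 - 49) = 1/(-30738) = -1/30738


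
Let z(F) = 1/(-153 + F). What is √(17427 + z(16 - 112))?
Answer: √1080491178/249 ≈ 132.01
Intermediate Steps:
√(17427 + z(16 - 112)) = √(17427 + 1/(-153 + (16 - 112))) = √(17427 + 1/(-153 - 96)) = √(17427 + 1/(-249)) = √(17427 - 1/249) = √(4339322/249) = √1080491178/249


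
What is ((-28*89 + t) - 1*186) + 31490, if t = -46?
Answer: 28766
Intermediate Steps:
((-28*89 + t) - 1*186) + 31490 = ((-28*89 - 46) - 1*186) + 31490 = ((-2492 - 46) - 186) + 31490 = (-2538 - 186) + 31490 = -2724 + 31490 = 28766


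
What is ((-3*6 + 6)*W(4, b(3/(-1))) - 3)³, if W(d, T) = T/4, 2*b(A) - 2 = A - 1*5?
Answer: 216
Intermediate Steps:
b(A) = -3/2 + A/2 (b(A) = 1 + (A - 1*5)/2 = 1 + (A - 5)/2 = 1 + (-5 + A)/2 = 1 + (-5/2 + A/2) = -3/2 + A/2)
W(d, T) = T/4 (W(d, T) = T*(¼) = T/4)
((-3*6 + 6)*W(4, b(3/(-1))) - 3)³ = ((-3*6 + 6)*((-3/2 + (3/(-1))/2)/4) - 3)³ = ((-18 + 6)*((-3/2 + (3*(-1))/2)/4) - 3)³ = (-3*(-3/2 + (½)*(-3)) - 3)³ = (-3*(-3/2 - 3/2) - 3)³ = (-3*(-3) - 3)³ = (-12*(-¾) - 3)³ = (9 - 3)³ = 6³ = 216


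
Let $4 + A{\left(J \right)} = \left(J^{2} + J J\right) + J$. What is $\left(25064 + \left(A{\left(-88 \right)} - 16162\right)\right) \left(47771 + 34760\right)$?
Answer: $2005338238$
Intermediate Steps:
$A{\left(J \right)} = -4 + J + 2 J^{2}$ ($A{\left(J \right)} = -4 + \left(\left(J^{2} + J J\right) + J\right) = -4 + \left(\left(J^{2} + J^{2}\right) + J\right) = -4 + \left(2 J^{2} + J\right) = -4 + \left(J + 2 J^{2}\right) = -4 + J + 2 J^{2}$)
$\left(25064 + \left(A{\left(-88 \right)} - 16162\right)\right) \left(47771 + 34760\right) = \left(25064 - 766\right) \left(47771 + 34760\right) = \left(25064 - 766\right) 82531 = 24298 \cdot 82531 = 2005338238$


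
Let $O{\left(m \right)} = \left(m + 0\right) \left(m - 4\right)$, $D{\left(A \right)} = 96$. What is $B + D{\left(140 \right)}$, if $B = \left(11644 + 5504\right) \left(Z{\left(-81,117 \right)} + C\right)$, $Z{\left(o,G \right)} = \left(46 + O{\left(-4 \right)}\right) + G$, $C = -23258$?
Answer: $-395484228$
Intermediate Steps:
$O{\left(m \right)} = m \left(-4 + m\right)$
$Z{\left(o,G \right)} = 78 + G$ ($Z{\left(o,G \right)} = \left(46 - 4 \left(-4 - 4\right)\right) + G = \left(46 - -32\right) + G = \left(46 + 32\right) + G = 78 + G$)
$B = -395484324$ ($B = \left(11644 + 5504\right) \left(\left(78 + 117\right) - 23258\right) = 17148 \left(195 - 23258\right) = 17148 \left(-23063\right) = -395484324$)
$B + D{\left(140 \right)} = -395484324 + 96 = -395484228$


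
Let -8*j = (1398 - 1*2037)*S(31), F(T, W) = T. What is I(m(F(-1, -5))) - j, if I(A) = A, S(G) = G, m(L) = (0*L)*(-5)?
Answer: -19809/8 ≈ -2476.1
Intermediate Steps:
m(L) = 0 (m(L) = 0*(-5) = 0)
j = 19809/8 (j = -(1398 - 1*2037)*31/8 = -(1398 - 2037)*31/8 = -(-639)*31/8 = -⅛*(-19809) = 19809/8 ≈ 2476.1)
I(m(F(-1, -5))) - j = 0 - 1*19809/8 = 0 - 19809/8 = -19809/8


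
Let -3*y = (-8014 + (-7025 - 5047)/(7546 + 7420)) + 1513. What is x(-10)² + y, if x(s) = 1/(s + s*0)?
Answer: 1621774783/748300 ≈ 2167.3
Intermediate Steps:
x(s) = 1/s (x(s) = 1/(s + 0) = 1/s)
y = 16217673/7483 (y = -((-8014 + (-7025 - 5047)/(7546 + 7420)) + 1513)/3 = -((-8014 - 12072/14966) + 1513)/3 = -((-8014 - 12072*1/14966) + 1513)/3 = -((-8014 - 6036/7483) + 1513)/3 = -(-59974798/7483 + 1513)/3 = -⅓*(-48653019/7483) = 16217673/7483 ≈ 2167.3)
x(-10)² + y = (1/(-10))² + 16217673/7483 = (-⅒)² + 16217673/7483 = 1/100 + 16217673/7483 = 1621774783/748300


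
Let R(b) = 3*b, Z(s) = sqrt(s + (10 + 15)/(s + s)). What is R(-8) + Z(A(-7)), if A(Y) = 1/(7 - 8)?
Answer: -24 + 3*I*sqrt(6)/2 ≈ -24.0 + 3.6742*I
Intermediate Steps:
A(Y) = -1 (A(Y) = 1/(-1) = -1)
Z(s) = sqrt(s + 25/(2*s)) (Z(s) = sqrt(s + 25/((2*s))) = sqrt(s + 25*(1/(2*s))) = sqrt(s + 25/(2*s)))
R(-8) + Z(A(-7)) = 3*(-8) + sqrt(4*(-1) + 50/(-1))/2 = -24 + sqrt(-4 + 50*(-1))/2 = -24 + sqrt(-4 - 50)/2 = -24 + sqrt(-54)/2 = -24 + (3*I*sqrt(6))/2 = -24 + 3*I*sqrt(6)/2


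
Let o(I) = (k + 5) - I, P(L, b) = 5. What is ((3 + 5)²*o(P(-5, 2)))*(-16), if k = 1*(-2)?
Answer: 2048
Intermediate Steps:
k = -2
o(I) = 3 - I (o(I) = (-2 + 5) - I = 3 - I)
((3 + 5)²*o(P(-5, 2)))*(-16) = ((3 + 5)²*(3 - 1*5))*(-16) = (8²*(3 - 5))*(-16) = (64*(-2))*(-16) = -128*(-16) = 2048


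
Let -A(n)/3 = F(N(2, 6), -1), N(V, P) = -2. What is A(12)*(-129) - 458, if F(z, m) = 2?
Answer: 316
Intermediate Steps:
A(n) = -6 (A(n) = -3*2 = -6)
A(12)*(-129) - 458 = -6*(-129) - 458 = 774 - 458 = 316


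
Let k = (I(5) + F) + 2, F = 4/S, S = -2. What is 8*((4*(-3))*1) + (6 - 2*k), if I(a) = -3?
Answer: -84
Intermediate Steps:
F = -2 (F = 4/(-2) = 4*(-1/2) = -2)
k = -3 (k = (-3 - 2) + 2 = -5 + 2 = -3)
8*((4*(-3))*1) + (6 - 2*k) = 8*((4*(-3))*1) + (6 - 2*(-3)) = 8*(-12*1) + (6 + 6) = 8*(-12) + 12 = -96 + 12 = -84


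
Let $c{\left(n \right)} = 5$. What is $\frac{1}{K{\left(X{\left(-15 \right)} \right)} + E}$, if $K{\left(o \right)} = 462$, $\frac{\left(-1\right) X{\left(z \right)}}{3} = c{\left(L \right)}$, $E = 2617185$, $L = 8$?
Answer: $\frac{1}{2617647} \approx 3.8202 \cdot 10^{-7}$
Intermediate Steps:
$X{\left(z \right)} = -15$ ($X{\left(z \right)} = \left(-3\right) 5 = -15$)
$\frac{1}{K{\left(X{\left(-15 \right)} \right)} + E} = \frac{1}{462 + 2617185} = \frac{1}{2617647}$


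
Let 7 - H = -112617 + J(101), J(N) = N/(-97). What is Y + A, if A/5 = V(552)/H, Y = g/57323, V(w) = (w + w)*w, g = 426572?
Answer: 7200897270676/208744169389 ≈ 34.496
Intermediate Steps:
J(N) = -N/97 (J(N) = N*(-1/97) = -N/97)
H = 10924629/97 (H = 7 - (-112617 - 1/97*101) = 7 - (-112617 - 101/97) = 7 - 1*(-10923950/97) = 7 + 10923950/97 = 10924629/97 ≈ 1.1263e+5)
V(w) = 2*w² (V(w) = (2*w)*w = 2*w²)
Y = 426572/57323 ≈ 7.4416
A = 98520960/3641543 (A = 5*((2*552²)/(10924629/97)) = 5*((2*304704)*(97/10924629)) = 5*(609408*(97/10924629)) = 5*(19704192/3641543) = 98520960/3641543 ≈ 27.055)
Y + A = 426572/57323 + 98520960/3641543 = 7200897270676/208744169389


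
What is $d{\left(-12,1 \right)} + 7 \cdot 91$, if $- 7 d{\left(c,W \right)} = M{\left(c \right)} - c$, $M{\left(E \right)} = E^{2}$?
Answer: $\frac{4303}{7} \approx 614.71$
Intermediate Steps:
$d{\left(c,W \right)} = - \frac{c^{2}}{7} + \frac{c}{7}$ ($d{\left(c,W \right)} = - \frac{c^{2} - c}{7} = - \frac{c^{2}}{7} + \frac{c}{7}$)
$d{\left(-12,1 \right)} + 7 \cdot 91 = \frac{1}{7} \left(-12\right) \left(1 - -12\right) + 7 \cdot 91 = \frac{1}{7} \left(-12\right) \left(1 + 12\right) + 637 = \frac{1}{7} \left(-12\right) 13 + 637 = - \frac{156}{7} + 637 = \frac{4303}{7}$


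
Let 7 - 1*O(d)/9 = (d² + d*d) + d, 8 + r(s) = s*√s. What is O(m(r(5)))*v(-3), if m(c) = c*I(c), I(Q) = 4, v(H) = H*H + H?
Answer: -324486 + 137160*√5 ≈ -17787.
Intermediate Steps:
v(H) = H + H² (v(H) = H² + H = H + H²)
r(s) = -8 + s^(3/2) (r(s) = -8 + s*√s = -8 + s^(3/2))
m(c) = 4*c (m(c) = c*4 = 4*c)
O(d) = 63 - 18*d² - 9*d (O(d) = 63 - 9*((d² + d*d) + d) = 63 - 9*((d² + d²) + d) = 63 - 9*(2*d² + d) = 63 - 9*(d + 2*d²) = 63 + (-18*d² - 9*d) = 63 - 18*d² - 9*d)
O(m(r(5)))*v(-3) = (63 - 18*16*(-8 + 5^(3/2))² - 36*(-8 + 5^(3/2)))*(-3*(1 - 3)) = (63 - 18*16*(-8 + 5*√5)² - 36*(-8 + 5*√5))*(-3*(-2)) = (63 - 18*(-32 + 20*√5)² - 9*(-32 + 20*√5))*6 = (63 - 18*(-32 + 20*√5)² + (288 - 180*√5))*6 = (351 - 180*√5 - 18*(-32 + 20*√5)²)*6 = 2106 - 1080*√5 - 108*(-32 + 20*√5)²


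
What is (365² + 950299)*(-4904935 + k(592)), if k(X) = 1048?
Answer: -5313479257788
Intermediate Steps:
(365² + 950299)*(-4904935 + k(592)) = (365² + 950299)*(-4904935 + 1048) = (133225 + 950299)*(-4903887) = 1083524*(-4903887) = -5313479257788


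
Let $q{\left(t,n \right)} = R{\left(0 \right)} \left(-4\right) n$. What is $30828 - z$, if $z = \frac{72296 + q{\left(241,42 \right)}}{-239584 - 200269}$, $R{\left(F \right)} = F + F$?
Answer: $\frac{13559860580}{439853} \approx 30828.0$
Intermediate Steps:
$R{\left(F \right)} = 2 F$
$q{\left(t,n \right)} = 0$ ($q{\left(t,n \right)} = 2 \cdot 0 \left(-4\right) n = 0 \left(-4\right) n = 0 n = 0$)
$z = - \frac{72296}{439853}$ ($z = \frac{72296 + 0}{-239584 - 200269} = \frac{72296}{-439853} = 72296 \left(- \frac{1}{439853}\right) = - \frac{72296}{439853} \approx -0.16436$)
$30828 - z = 30828 - - \frac{72296}{439853} = 30828 + \frac{72296}{439853} = \frac{13559860580}{439853}$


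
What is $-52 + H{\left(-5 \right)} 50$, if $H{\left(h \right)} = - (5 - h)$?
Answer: $-552$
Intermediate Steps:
$H{\left(h \right)} = -5 + h$
$-52 + H{\left(-5 \right)} 50 = -52 + \left(-5 - 5\right) 50 = -52 - 500 = -552$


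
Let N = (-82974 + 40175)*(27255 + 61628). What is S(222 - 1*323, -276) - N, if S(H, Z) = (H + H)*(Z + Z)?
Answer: 3804215021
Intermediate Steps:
S(H, Z) = 4*H*Z (S(H, Z) = (2*H)*(2*Z) = 4*H*Z)
N = -3804103517 (N = -42799*88883 = -3804103517)
S(222 - 1*323, -276) - N = 4*(222 - 1*323)*(-276) - 1*(-3804103517) = 4*(222 - 323)*(-276) + 3804103517 = 4*(-101)*(-276) + 3804103517 = 111504 + 3804103517 = 3804215021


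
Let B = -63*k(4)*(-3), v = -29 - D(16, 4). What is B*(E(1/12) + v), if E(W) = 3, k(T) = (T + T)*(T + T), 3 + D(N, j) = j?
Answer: -326592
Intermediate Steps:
D(N, j) = -3 + j
k(T) = 4*T² (k(T) = (2*T)*(2*T) = 4*T²)
v = -30 (v = -29 - (-3 + 4) = -29 - 1*1 = -29 - 1 = -30)
B = 12096 (B = -63*4*4²*(-3) = -63*4*16*(-3) = -4032*(-3) = -63*(-192) = 12096)
B*(E(1/12) + v) = 12096*(3 - 30) = 12096*(-27) = -326592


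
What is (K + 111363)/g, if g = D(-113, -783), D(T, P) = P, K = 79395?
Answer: -63586/261 ≈ -243.62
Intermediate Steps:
g = -783
(K + 111363)/g = (79395 + 111363)/(-783) = 190758*(-1/783) = -63586/261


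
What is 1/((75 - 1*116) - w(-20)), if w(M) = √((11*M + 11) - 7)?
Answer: I/(-41*I + 6*√6) ≈ -0.021613 + 0.0077475*I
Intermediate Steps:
w(M) = √(4 + 11*M) (w(M) = √((11 + 11*M) - 7) = √(4 + 11*M))
1/((75 - 1*116) - w(-20)) = 1/((75 - 1*116) - √(4 + 11*(-20))) = 1/((75 - 116) - √(4 - 220)) = 1/(-41 - √(-216)) = 1/(-41 - 6*I*√6)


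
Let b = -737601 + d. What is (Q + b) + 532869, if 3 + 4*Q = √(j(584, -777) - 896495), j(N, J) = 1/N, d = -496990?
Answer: -2806891/4 + I*√76438749534/1168 ≈ -7.0172e+5 + 236.71*I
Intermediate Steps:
Q = -¾ + I*√76438749534/1168 (Q = -¾ + √(1/584 - 896495)/4 = -¾ + √(-523553079/584)/4 = -¾ + (I*√76438749534/292)/4 = -¾ + I*√76438749534/1168 ≈ -0.75 + 236.71*I)
b = -1234591 (b = -737601 - 496990 = -1234591)
(Q + b) + 532869 = ((-¾ + I*√76438749534/1168) - 1234591) + 532869 = (-4938367/4 + I*√76438749534/1168) + 532869 = -2806891/4 + I*√76438749534/1168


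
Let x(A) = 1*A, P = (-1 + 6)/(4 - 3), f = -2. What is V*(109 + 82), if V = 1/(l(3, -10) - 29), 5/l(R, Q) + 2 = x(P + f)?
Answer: -191/24 ≈ -7.9583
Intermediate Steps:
P = 5 (P = 5/1 = 5*1 = 5)
x(A) = A
l(R, Q) = 5 (l(R, Q) = 5/(-2 + (5 - 2)) = 5/(-2 + 3) = 5/1 = 5*1 = 5)
V = -1/24 (V = 1/(5 - 29) = 1/(-24) = -1/24 ≈ -0.041667)
V*(109 + 82) = -(109 + 82)/24 = -1/24*191 = -191/24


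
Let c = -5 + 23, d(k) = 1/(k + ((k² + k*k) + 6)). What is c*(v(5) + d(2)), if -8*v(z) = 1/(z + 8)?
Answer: 99/104 ≈ 0.95192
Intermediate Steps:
v(z) = -1/(8*(8 + z)) (v(z) = -1/(8*(z + 8)) = -1/(8*(8 + z)))
d(k) = 1/(6 + k + 2*k²) (d(k) = 1/(k + ((k² + k²) + 6)) = 1/(k + (2*k² + 6)) = 1/(k + (6 + 2*k²)) = 1/(6 + k + 2*k²))
c = 18
c*(v(5) + d(2)) = 18*(-1/(64 + 8*5) + 1/(6 + 2 + 2*2²)) = 18*(-1/(64 + 40) + 1/(6 + 2 + 2*4)) = 18*(-1/104 + 1/(6 + 2 + 8)) = 18*(-1*1/104 + 1/16) = 18*(-1/104 + 1/16) = 18*(11/208) = 99/104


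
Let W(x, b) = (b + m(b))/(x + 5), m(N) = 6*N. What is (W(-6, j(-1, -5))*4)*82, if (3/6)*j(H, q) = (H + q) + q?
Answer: 50512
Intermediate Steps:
j(H, q) = 2*H + 4*q (j(H, q) = 2*((H + q) + q) = 2*(H + 2*q) = 2*H + 4*q)
W(x, b) = 7*b/(5 + x) (W(x, b) = (b + 6*b)/(x + 5) = (7*b)/(5 + x) = 7*b/(5 + x))
(W(-6, j(-1, -5))*4)*82 = ((7*(2*(-1) + 4*(-5))/(5 - 6))*4)*82 = ((7*(-2 - 20)/(-1))*4)*82 = ((7*(-22)*(-1))*4)*82 = (154*4)*82 = 616*82 = 50512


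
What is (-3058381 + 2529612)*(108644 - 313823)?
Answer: 108492294651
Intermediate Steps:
(-3058381 + 2529612)*(108644 - 313823) = -528769*(-205179) = 108492294651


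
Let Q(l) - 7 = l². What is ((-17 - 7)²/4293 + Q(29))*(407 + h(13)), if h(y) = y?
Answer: 56638400/159 ≈ 3.5622e+5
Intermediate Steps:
Q(l) = 7 + l²
((-17 - 7)²/4293 + Q(29))*(407 + h(13)) = ((-17 - 7)²/4293 + (7 + 29²))*(407 + 13) = ((-24)²*(1/4293) + (7 + 841))*420 = (576*(1/4293) + 848)*420 = (64/477 + 848)*420 = (404560/477)*420 = 56638400/159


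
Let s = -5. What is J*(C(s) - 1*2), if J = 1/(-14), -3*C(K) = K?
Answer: 1/42 ≈ 0.023810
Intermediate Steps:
C(K) = -K/3
J = -1/14 ≈ -0.071429
J*(C(s) - 1*2) = -(-⅓*(-5) - 1*2)/14 = -(5/3 - 2)/14 = -1/14*(-⅓) = 1/42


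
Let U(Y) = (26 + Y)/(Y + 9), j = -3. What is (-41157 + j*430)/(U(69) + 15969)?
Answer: -3310866/1245677 ≈ -2.6579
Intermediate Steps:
U(Y) = (26 + Y)/(9 + Y)
(-41157 + j*430)/(U(69) + 15969) = (-41157 - 3*430)/((26 + 69)/(9 + 69) + 15969) = (-41157 - 1290)/(95/78 + 15969) = -42447/((1/78)*95 + 15969) = -42447/(95/78 + 15969) = -42447/1245677/78 = -42447*78/1245677 = -3310866/1245677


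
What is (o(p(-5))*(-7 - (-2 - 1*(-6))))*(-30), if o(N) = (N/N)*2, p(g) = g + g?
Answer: 660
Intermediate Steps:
p(g) = 2*g
o(N) = 2 (o(N) = 1*2 = 2)
(o(p(-5))*(-7 - (-2 - 1*(-6))))*(-30) = (2*(-7 - (-2 - 1*(-6))))*(-30) = (2*(-7 - (-2 + 6)))*(-30) = (2*(-7 - 1*4))*(-30) = (2*(-7 - 4))*(-30) = (2*(-11))*(-30) = -22*(-30) = 660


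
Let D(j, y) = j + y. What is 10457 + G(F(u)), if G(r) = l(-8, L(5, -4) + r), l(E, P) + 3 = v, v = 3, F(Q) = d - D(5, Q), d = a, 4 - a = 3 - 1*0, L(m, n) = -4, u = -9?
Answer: 10457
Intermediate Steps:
a = 1 (a = 4 - (3 - 1*0) = 4 - (3 + 0) = 4 - 1*3 = 4 - 3 = 1)
d = 1
F(Q) = -4 - Q (F(Q) = 1 - (5 + Q) = 1 + (-5 - Q) = -4 - Q)
l(E, P) = 0 (l(E, P) = -3 + 3 = 0)
G(r) = 0
10457 + G(F(u)) = 10457 + 0 = 10457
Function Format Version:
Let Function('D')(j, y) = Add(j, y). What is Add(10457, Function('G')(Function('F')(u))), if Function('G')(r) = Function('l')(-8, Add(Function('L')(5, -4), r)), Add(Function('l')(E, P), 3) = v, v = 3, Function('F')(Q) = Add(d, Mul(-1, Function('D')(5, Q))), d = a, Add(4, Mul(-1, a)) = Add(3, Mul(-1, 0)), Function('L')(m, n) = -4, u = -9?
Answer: 10457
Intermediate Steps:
a = 1 (a = Add(4, Mul(-1, Add(3, Mul(-1, 0)))) = Add(4, Mul(-1, Add(3, 0))) = Add(4, Mul(-1, 3)) = Add(4, -3) = 1)
d = 1
Function('F')(Q) = Add(-4, Mul(-1, Q)) (Function('F')(Q) = Add(1, Mul(-1, Add(5, Q))) = Add(1, Add(-5, Mul(-1, Q))) = Add(-4, Mul(-1, Q)))
Function('l')(E, P) = 0 (Function('l')(E, P) = Add(-3, 3) = 0)
Function('G')(r) = 0
Add(10457, Function('G')(Function('F')(u))) = Add(10457, 0) = 10457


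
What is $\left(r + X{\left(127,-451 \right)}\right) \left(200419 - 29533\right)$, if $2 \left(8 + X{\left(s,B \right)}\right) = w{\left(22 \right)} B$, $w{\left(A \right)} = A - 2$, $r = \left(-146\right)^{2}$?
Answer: $2870543028$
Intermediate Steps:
$r = 21316$
$w{\left(A \right)} = -2 + A$
$X{\left(s,B \right)} = -8 + 10 B$ ($X{\left(s,B \right)} = -8 + \frac{\left(-2 + 22\right) B}{2} = -8 + \frac{20 B}{2} = -8 + 10 B$)
$\left(r + X{\left(127,-451 \right)}\right) \left(200419 - 29533\right) = \left(21316 + \left(-8 + 10 \left(-451\right)\right)\right) \left(200419 - 29533\right) = \left(21316 - 4518\right) 170886 = 16798 \cdot 170886 = 2870543028$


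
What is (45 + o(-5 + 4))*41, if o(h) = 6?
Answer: 2091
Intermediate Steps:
(45 + o(-5 + 4))*41 = (45 + 6)*41 = 51*41 = 2091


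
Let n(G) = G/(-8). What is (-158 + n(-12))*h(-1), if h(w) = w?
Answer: 313/2 ≈ 156.50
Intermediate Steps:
n(G) = -G/8 (n(G) = G*(-⅛) = -G/8)
(-158 + n(-12))*h(-1) = (-158 - ⅛*(-12))*(-1) = (-158 + 3/2)*(-1) = -313/2*(-1) = 313/2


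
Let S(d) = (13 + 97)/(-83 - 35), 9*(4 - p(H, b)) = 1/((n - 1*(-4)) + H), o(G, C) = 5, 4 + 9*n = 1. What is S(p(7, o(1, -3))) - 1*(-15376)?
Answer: 907129/59 ≈ 15375.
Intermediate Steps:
n = -⅓ (n = -4/9 + (⅑)*1 = -4/9 + ⅑ = -⅓ ≈ -0.33333)
p(H, b) = 4 - 1/(9*(11/3 + H)) (p(H, b) = 4 - 1/(9*((-⅓ - 1*(-4)) + H)) = 4 - 1/(9*((-⅓ + 4) + H)) = 4 - 1/(9*(11/3 + H)))
S(d) = -55/59 (S(d) = 110/(-118) = 110*(-1/118) = -55/59)
S(p(7, o(1, -3))) - 1*(-15376) = -55/59 - 1*(-15376) = -55/59 + 15376 = 907129/59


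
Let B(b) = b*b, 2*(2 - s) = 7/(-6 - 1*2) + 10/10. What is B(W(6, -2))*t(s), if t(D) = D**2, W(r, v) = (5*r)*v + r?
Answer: 700569/64 ≈ 10946.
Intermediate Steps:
W(r, v) = r + 5*r*v (W(r, v) = 5*r*v + r = r + 5*r*v)
s = 31/16 (s = 2 - (7/(-6 - 1*2) + 10/10)/2 = 2 - (7/(-6 - 2) + 10*(1/10))/2 = 2 - (7/(-8) + 1)/2 = 2 - (7*(-1/8) + 1)/2 = 2 - (-7/8 + 1)/2 = 2 - 1/2*1/8 = 2 - 1/16 = 31/16 ≈ 1.9375)
B(b) = b**2
B(W(6, -2))*t(s) = (6*(1 + 5*(-2)))**2*(31/16)**2 = (6*(1 - 10))**2*(961/256) = (6*(-9))**2*(961/256) = (-54)**2*(961/256) = 2916*(961/256) = 700569/64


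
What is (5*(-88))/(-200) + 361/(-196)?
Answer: 351/980 ≈ 0.35816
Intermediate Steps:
(5*(-88))/(-200) + 361/(-196) = -440*(-1/200) + 361*(-1/196) = 11/5 - 361/196 = 351/980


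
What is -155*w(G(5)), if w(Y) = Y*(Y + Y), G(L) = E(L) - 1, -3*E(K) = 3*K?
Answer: -11160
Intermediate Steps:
E(K) = -K
G(L) = -1 - L (G(L) = -L - 1 = -1 - L)
w(Y) = 2*Y² (w(Y) = Y*(2*Y) = 2*Y²)
-155*w(G(5)) = -310*(-1 - 1*5)² = -310*(-1 - 5)² = -310*(-6)² = -310*36 = -155*72 = -11160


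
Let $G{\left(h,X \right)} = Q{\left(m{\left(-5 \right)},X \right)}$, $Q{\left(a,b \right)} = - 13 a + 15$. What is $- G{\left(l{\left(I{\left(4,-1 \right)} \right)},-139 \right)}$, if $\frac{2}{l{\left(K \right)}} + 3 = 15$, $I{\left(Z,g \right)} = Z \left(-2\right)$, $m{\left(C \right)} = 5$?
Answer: $50$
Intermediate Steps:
$I{\left(Z,g \right)} = - 2 Z$
$l{\left(K \right)} = \frac{1}{6}$ ($l{\left(K \right)} = \frac{2}{-3 + 15} = \frac{2}{12} = 2 \cdot \frac{1}{12} = \frac{1}{6}$)
$Q{\left(a,b \right)} = 15 - 13 a$
$G{\left(h,X \right)} = -50$ ($G{\left(h,X \right)} = 15 - 65 = -50$)
$- G{\left(l{\left(I{\left(4,-1 \right)} \right)},-139 \right)} = \left(-1\right) \left(-50\right) = 50$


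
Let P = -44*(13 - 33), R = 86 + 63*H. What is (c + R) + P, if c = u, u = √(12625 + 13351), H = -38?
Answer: -1428 + 2*√6494 ≈ -1266.8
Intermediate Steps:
R = -2308 (R = 86 + 63*(-38) = 86 - 2394 = -2308)
u = 2*√6494 (u = √25976 = 2*√6494 ≈ 161.17)
c = 2*√6494 ≈ 161.17
P = 880 (P = -44*(-20) = 880)
(c + R) + P = (2*√6494 - 2308) + 880 = (-2308 + 2*√6494) + 880 = -1428 + 2*√6494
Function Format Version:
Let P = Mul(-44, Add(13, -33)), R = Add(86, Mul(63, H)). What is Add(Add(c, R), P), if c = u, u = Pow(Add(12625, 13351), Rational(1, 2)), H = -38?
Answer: Add(-1428, Mul(2, Pow(6494, Rational(1, 2)))) ≈ -1266.8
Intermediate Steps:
R = -2308 (R = Add(86, Mul(63, -38)) = Add(86, -2394) = -2308)
u = Mul(2, Pow(6494, Rational(1, 2))) (u = Pow(25976, Rational(1, 2)) = Mul(2, Pow(6494, Rational(1, 2))) ≈ 161.17)
c = Mul(2, Pow(6494, Rational(1, 2))) ≈ 161.17
P = 880 (P = Mul(-44, -20) = 880)
Add(Add(c, R), P) = Add(Add(Mul(2, Pow(6494, Rational(1, 2))), -2308), 880) = Add(Add(-2308, Mul(2, Pow(6494, Rational(1, 2)))), 880) = Add(-1428, Mul(2, Pow(6494, Rational(1, 2))))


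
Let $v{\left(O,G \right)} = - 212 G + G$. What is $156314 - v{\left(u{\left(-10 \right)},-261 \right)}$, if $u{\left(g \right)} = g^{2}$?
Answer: $101243$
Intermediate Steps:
$v{\left(O,G \right)} = - 211 G$
$156314 - v{\left(u{\left(-10 \right)},-261 \right)} = 156314 - \left(-211\right) \left(-261\right) = 156314 - 55071 = 101243$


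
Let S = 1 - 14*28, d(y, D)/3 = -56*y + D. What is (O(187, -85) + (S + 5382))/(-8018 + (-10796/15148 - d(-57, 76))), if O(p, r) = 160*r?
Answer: 32602283/67494613 ≈ 0.48304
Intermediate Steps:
d(y, D) = -168*y + 3*D (d(y, D) = 3*(-56*y + D) = 3*(D - 56*y) = -168*y + 3*D)
S = -391 (S = 1 - 392 = -391)
(O(187, -85) + (S + 5382))/(-8018 + (-10796/15148 - d(-57, 76))) = (160*(-85) + (-391 + 5382))/(-8018 + (-10796/15148 - (-168*(-57) + 3*76))) = (-13600 + 4991)/(-8018 + (-10796*1/15148 - (9576 + 228))) = -8609/(-8018 + (-2699/3787 - 1*9804)) = -8609/(-8018 + (-2699/3787 - 9804)) = -8609/(-8018 - 37130447/3787) = -8609/(-67494613/3787) = -8609*(-3787/67494613) = 32602283/67494613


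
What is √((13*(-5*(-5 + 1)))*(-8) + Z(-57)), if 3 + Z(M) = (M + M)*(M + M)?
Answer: √10913 ≈ 104.47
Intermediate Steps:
Z(M) = -3 + 4*M² (Z(M) = -3 + (M + M)*(M + M) = -3 + (2*M)*(2*M) = -3 + 4*M²)
√((13*(-5*(-5 + 1)))*(-8) + Z(-57)) = √((13*(-5*(-5 + 1)))*(-8) + (-3 + 4*(-57)²)) = √((13*(-5*(-4)))*(-8) + (-3 + 4*3249)) = √((13*20)*(-8) + (-3 + 12996)) = √(260*(-8) + 12993) = √(-2080 + 12993) = √10913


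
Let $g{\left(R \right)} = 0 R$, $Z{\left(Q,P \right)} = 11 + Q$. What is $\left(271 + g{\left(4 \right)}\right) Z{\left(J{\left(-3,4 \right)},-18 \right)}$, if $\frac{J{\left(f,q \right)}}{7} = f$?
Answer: $-2710$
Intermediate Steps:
$J{\left(f,q \right)} = 7 f$
$g{\left(R \right)} = 0$
$\left(271 + g{\left(4 \right)}\right) Z{\left(J{\left(-3,4 \right)},-18 \right)} = \left(271 + 0\right) \left(11 + 7 \left(-3\right)\right) = 271 \left(11 - 21\right) = 271 \left(-10\right) = -2710$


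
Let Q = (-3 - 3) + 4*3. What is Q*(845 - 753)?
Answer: 552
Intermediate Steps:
Q = 6 (Q = -6 + 12 = 6)
Q*(845 - 753) = 6*(845 - 753) = 6*92 = 552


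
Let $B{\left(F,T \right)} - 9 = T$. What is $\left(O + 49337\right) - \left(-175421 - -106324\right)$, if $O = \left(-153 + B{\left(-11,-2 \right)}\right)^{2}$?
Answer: $139750$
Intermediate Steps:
$B{\left(F,T \right)} = 9 + T$
$O = 21316$ ($O = \left(-153 + \left(9 - 2\right)\right)^{2} = \left(-153 + 7\right)^{2} = \left(-146\right)^{2} = 21316$)
$\left(O + 49337\right) - \left(-175421 - -106324\right) = \left(21316 + 49337\right) - \left(-175421 - -106324\right) = 70653 - \left(-175421 + 106324\right) = 70653 - -69097 = 70653 + 69097 = 139750$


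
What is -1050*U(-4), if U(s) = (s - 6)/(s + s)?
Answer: -2625/2 ≈ -1312.5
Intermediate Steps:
U(s) = (-6 + s)/(2*s) (U(s) = (-6 + s)/((2*s)) = (-6 + s)*(1/(2*s)) = (-6 + s)/(2*s))
-1050*U(-4) = -525*(-6 - 4)/(-4) = -525*(-1)*(-10)/4 = -1050*5/4 = -2625/2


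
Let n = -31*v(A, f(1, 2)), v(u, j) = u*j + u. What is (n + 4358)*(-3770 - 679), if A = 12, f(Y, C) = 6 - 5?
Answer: -16078686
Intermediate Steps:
f(Y, C) = 1
v(u, j) = u + j*u (v(u, j) = j*u + u = u + j*u)
n = -744 (n = -372*(1 + 1) = -372*2 = -31*24 = -744)
(n + 4358)*(-3770 - 679) = (-744 + 4358)*(-3770 - 679) = 3614*(-4449) = -16078686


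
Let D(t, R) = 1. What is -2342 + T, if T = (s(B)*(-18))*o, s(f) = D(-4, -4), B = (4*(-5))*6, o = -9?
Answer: -2180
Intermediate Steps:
B = -120 (B = -20*6 = -120)
s(f) = 1
T = 162 (T = (1*(-18))*(-9) = -18*(-9) = 162)
-2342 + T = -2342 + 162 = -2180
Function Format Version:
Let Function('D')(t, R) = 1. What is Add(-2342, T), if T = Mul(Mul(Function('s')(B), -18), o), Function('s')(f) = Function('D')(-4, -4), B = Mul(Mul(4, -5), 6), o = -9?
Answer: -2180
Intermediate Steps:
B = -120 (B = Mul(-20, 6) = -120)
Function('s')(f) = 1
T = 162 (T = Mul(Mul(1, -18), -9) = Mul(-18, -9) = 162)
Add(-2342, T) = Add(-2342, 162) = -2180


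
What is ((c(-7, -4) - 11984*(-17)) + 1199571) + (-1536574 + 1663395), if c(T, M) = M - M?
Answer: 1530120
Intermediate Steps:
c(T, M) = 0
((c(-7, -4) - 11984*(-17)) + 1199571) + (-1536574 + 1663395) = ((0 - 11984*(-17)) + 1199571) + (-1536574 + 1663395) = ((0 - 856*(-238)) + 1199571) + 126821 = ((0 + 203728) + 1199571) + 126821 = (203728 + 1199571) + 126821 = 1403299 + 126821 = 1530120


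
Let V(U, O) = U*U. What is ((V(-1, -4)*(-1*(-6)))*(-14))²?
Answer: 7056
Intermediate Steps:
V(U, O) = U²
((V(-1, -4)*(-1*(-6)))*(-14))² = (((-1)²*(-1*(-6)))*(-14))² = ((1*6)*(-14))² = (6*(-14))² = (-84)² = 7056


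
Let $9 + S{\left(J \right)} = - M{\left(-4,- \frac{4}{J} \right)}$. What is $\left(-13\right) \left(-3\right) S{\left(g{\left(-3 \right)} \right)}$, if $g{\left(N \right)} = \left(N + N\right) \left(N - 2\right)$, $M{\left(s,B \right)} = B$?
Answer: $- \frac{1729}{5} \approx -345.8$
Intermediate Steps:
$g{\left(N \right)} = 2 N \left(-2 + N\right)$
$S{\left(J \right)} = -9 + \frac{4}{J}$ ($S{\left(J \right)} = -9 - - \frac{4}{J} = -9 + \frac{4}{J}$)
$\left(-13\right) \left(-3\right) S{\left(g{\left(-3 \right)} \right)} = \left(-13\right) \left(-3\right) \left(-9 + \frac{4}{2 \left(-3\right) \left(-2 - 3\right)}\right) = 39 \left(-9 + \frac{4}{2 \left(-3\right) \left(-5\right)}\right) = 39 \left(-9 + \frac{4}{30}\right) = 39 \left(-9 + 4 \cdot \frac{1}{30}\right) = 39 \left(-9 + \frac{2}{15}\right) = 39 \left(- \frac{133}{15}\right) = - \frac{1729}{5}$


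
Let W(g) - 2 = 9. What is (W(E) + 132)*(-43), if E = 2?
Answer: -6149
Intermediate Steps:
W(g) = 11 (W(g) = 2 + 9 = 11)
(W(E) + 132)*(-43) = (11 + 132)*(-43) = 143*(-43) = -6149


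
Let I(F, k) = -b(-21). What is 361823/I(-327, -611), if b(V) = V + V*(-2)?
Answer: -51689/3 ≈ -17230.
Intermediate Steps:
b(V) = -V (b(V) = V - 2*V = -V)
I(F, k) = -21 (I(F, k) = -(-1)*(-21) = -1*21 = -21)
361823/I(-327, -611) = 361823/(-21) = 361823*(-1/21) = -51689/3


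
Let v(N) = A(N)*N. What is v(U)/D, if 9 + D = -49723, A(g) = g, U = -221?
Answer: -48841/49732 ≈ -0.98208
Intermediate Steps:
D = -49732 (D = -9 - 49723 = -49732)
v(N) = N**2 (v(N) = N*N = N**2)
v(U)/D = (-221)**2/(-49732) = 48841*(-1/49732) = -48841/49732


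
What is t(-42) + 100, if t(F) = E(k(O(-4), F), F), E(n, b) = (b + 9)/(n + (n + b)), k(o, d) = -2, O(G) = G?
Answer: 4633/46 ≈ 100.72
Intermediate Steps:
E(n, b) = (9 + b)/(b + 2*n) (E(n, b) = (9 + b)/(n + (b + n)) = (9 + b)/(b + 2*n))
t(F) = (9 + F)/(-4 + F) (t(F) = (9 + F)/(F + 2*(-2)) = (9 + F)/(F - 4) = (9 + F)/(-4 + F))
t(-42) + 100 = (9 - 42)/(-4 - 42) + 100 = -33/(-46) + 100 = -1/46*(-33) + 100 = 33/46 + 100 = 4633/46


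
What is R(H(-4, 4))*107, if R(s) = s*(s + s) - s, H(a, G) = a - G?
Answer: 14552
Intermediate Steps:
R(s) = -s + 2*s**2 (R(s) = s*(2*s) - s = 2*s**2 - s = -s + 2*s**2)
R(H(-4, 4))*107 = ((-4 - 1*4)*(-1 + 2*(-4 - 1*4)))*107 = ((-4 - 4)*(-1 + 2*(-4 - 4)))*107 = -8*(-1 + 2*(-8))*107 = -8*(-1 - 16)*107 = -8*(-17)*107 = 136*107 = 14552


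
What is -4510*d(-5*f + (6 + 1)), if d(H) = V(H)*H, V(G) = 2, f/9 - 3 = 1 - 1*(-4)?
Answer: 3184060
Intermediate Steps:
f = 72 (f = 27 + 9*(1 - 1*(-4)) = 27 + 9*(1 + 4) = 27 + 9*5 = 27 + 45 = 72)
d(H) = 2*H
-4510*d(-5*f + (6 + 1)) = -9020*(-5*72 + (6 + 1)) = -9020*(-360 + 7) = -9020*(-353) = -4510*(-706) = 3184060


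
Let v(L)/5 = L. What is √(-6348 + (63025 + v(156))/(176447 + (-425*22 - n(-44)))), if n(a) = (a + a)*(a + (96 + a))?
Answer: I*√178731044172343/167801 ≈ 79.672*I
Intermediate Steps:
n(a) = 2*a*(96 + 2*a) (n(a) = (2*a)*(96 + 2*a) = 2*a*(96 + 2*a))
v(L) = 5*L
√(-6348 + (63025 + v(156))/(176447 + (-425*22 - n(-44)))) = √(-6348 + (63025 + 5*156)/(176447 + (-425*22 - 4*(-44)*(48 - 44)))) = √(-6348 + (63025 + 780)/(176447 + (-9350 - 4*(-44)*4))) = √(-6348 + 63805/(176447 + (-9350 - 1*(-704)))) = √(-6348 + 63805/(176447 + (-9350 + 704))) = √(-6348 + 63805/(176447 - 8646)) = √(-6348 + 63805/167801) = √(-1065136943/167801) = I*√178731044172343/167801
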